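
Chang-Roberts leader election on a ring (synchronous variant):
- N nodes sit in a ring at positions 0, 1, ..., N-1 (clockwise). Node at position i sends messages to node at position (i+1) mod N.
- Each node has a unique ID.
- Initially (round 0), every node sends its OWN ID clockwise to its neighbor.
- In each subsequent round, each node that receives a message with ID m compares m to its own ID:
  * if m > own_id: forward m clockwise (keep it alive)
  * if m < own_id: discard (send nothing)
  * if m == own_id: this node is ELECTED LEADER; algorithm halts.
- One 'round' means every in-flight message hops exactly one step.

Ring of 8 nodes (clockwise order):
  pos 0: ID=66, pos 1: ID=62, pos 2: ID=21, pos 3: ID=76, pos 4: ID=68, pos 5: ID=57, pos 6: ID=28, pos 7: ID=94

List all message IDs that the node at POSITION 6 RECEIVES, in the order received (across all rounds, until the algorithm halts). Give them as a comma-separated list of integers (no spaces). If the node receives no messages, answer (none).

Answer: 57,68,76,94

Derivation:
Round 1: pos1(id62) recv 66: fwd; pos2(id21) recv 62: fwd; pos3(id76) recv 21: drop; pos4(id68) recv 76: fwd; pos5(id57) recv 68: fwd; pos6(id28) recv 57: fwd; pos7(id94) recv 28: drop; pos0(id66) recv 94: fwd
Round 2: pos2(id21) recv 66: fwd; pos3(id76) recv 62: drop; pos5(id57) recv 76: fwd; pos6(id28) recv 68: fwd; pos7(id94) recv 57: drop; pos1(id62) recv 94: fwd
Round 3: pos3(id76) recv 66: drop; pos6(id28) recv 76: fwd; pos7(id94) recv 68: drop; pos2(id21) recv 94: fwd
Round 4: pos7(id94) recv 76: drop; pos3(id76) recv 94: fwd
Round 5: pos4(id68) recv 94: fwd
Round 6: pos5(id57) recv 94: fwd
Round 7: pos6(id28) recv 94: fwd
Round 8: pos7(id94) recv 94: ELECTED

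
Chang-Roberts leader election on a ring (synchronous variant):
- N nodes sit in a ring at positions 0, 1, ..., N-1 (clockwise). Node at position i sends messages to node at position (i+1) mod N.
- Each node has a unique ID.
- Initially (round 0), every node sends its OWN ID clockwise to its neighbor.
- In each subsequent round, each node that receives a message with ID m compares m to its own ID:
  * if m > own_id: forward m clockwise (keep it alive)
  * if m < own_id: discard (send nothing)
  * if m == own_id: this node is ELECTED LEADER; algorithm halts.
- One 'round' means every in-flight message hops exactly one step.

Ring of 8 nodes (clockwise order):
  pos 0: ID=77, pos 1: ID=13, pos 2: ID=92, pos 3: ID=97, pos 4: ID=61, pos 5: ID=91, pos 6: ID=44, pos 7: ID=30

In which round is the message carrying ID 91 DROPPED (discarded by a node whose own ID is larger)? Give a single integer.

Answer: 5

Derivation:
Round 1: pos1(id13) recv 77: fwd; pos2(id92) recv 13: drop; pos3(id97) recv 92: drop; pos4(id61) recv 97: fwd; pos5(id91) recv 61: drop; pos6(id44) recv 91: fwd; pos7(id30) recv 44: fwd; pos0(id77) recv 30: drop
Round 2: pos2(id92) recv 77: drop; pos5(id91) recv 97: fwd; pos7(id30) recv 91: fwd; pos0(id77) recv 44: drop
Round 3: pos6(id44) recv 97: fwd; pos0(id77) recv 91: fwd
Round 4: pos7(id30) recv 97: fwd; pos1(id13) recv 91: fwd
Round 5: pos0(id77) recv 97: fwd; pos2(id92) recv 91: drop
Round 6: pos1(id13) recv 97: fwd
Round 7: pos2(id92) recv 97: fwd
Round 8: pos3(id97) recv 97: ELECTED
Message ID 91 originates at pos 5; dropped at pos 2 in round 5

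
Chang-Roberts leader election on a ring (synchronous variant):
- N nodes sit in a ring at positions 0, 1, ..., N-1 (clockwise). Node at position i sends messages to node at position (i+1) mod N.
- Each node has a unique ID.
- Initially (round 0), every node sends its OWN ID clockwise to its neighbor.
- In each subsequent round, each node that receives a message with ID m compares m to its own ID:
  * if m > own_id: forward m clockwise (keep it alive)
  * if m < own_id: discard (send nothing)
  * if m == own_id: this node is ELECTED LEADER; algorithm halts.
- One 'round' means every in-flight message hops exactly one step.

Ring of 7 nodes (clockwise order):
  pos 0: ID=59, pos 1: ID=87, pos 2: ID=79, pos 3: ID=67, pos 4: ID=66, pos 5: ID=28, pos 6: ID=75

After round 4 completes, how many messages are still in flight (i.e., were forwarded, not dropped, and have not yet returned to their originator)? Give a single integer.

Answer: 2

Derivation:
Round 1: pos1(id87) recv 59: drop; pos2(id79) recv 87: fwd; pos3(id67) recv 79: fwd; pos4(id66) recv 67: fwd; pos5(id28) recv 66: fwd; pos6(id75) recv 28: drop; pos0(id59) recv 75: fwd
Round 2: pos3(id67) recv 87: fwd; pos4(id66) recv 79: fwd; pos5(id28) recv 67: fwd; pos6(id75) recv 66: drop; pos1(id87) recv 75: drop
Round 3: pos4(id66) recv 87: fwd; pos5(id28) recv 79: fwd; pos6(id75) recv 67: drop
Round 4: pos5(id28) recv 87: fwd; pos6(id75) recv 79: fwd
After round 4: 2 messages still in flight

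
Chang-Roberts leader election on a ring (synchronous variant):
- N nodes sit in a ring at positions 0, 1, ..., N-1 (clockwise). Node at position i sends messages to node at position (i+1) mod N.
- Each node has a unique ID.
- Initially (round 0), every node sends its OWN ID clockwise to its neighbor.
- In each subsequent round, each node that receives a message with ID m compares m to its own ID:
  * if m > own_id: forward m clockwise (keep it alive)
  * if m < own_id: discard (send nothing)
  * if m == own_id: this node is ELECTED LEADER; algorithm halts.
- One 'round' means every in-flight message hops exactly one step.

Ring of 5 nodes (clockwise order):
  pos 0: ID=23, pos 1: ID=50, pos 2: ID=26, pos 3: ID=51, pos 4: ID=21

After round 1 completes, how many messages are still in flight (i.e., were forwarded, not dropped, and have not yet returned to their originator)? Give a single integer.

Round 1: pos1(id50) recv 23: drop; pos2(id26) recv 50: fwd; pos3(id51) recv 26: drop; pos4(id21) recv 51: fwd; pos0(id23) recv 21: drop
After round 1: 2 messages still in flight

Answer: 2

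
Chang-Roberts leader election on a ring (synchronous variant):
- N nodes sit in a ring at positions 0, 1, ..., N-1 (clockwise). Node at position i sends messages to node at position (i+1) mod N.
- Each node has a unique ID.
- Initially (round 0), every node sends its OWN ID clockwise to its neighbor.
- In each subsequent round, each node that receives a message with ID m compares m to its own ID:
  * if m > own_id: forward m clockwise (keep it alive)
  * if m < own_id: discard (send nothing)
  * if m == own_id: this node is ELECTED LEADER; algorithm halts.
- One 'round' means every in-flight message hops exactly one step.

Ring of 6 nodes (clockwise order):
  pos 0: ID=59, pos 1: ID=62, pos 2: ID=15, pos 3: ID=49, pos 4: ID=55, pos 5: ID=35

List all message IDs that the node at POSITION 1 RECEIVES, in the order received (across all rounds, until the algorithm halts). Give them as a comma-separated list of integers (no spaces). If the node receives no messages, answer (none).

Answer: 59,62

Derivation:
Round 1: pos1(id62) recv 59: drop; pos2(id15) recv 62: fwd; pos3(id49) recv 15: drop; pos4(id55) recv 49: drop; pos5(id35) recv 55: fwd; pos0(id59) recv 35: drop
Round 2: pos3(id49) recv 62: fwd; pos0(id59) recv 55: drop
Round 3: pos4(id55) recv 62: fwd
Round 4: pos5(id35) recv 62: fwd
Round 5: pos0(id59) recv 62: fwd
Round 6: pos1(id62) recv 62: ELECTED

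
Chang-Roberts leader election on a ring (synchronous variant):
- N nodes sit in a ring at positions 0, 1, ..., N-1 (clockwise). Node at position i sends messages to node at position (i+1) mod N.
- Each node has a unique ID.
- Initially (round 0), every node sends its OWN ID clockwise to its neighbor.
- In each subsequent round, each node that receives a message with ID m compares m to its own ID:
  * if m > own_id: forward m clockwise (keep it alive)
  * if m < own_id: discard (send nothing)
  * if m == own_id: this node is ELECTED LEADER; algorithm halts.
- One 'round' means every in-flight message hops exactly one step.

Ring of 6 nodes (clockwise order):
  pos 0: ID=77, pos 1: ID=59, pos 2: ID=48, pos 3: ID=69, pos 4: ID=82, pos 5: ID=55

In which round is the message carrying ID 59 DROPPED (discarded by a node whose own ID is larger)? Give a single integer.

Answer: 2

Derivation:
Round 1: pos1(id59) recv 77: fwd; pos2(id48) recv 59: fwd; pos3(id69) recv 48: drop; pos4(id82) recv 69: drop; pos5(id55) recv 82: fwd; pos0(id77) recv 55: drop
Round 2: pos2(id48) recv 77: fwd; pos3(id69) recv 59: drop; pos0(id77) recv 82: fwd
Round 3: pos3(id69) recv 77: fwd; pos1(id59) recv 82: fwd
Round 4: pos4(id82) recv 77: drop; pos2(id48) recv 82: fwd
Round 5: pos3(id69) recv 82: fwd
Round 6: pos4(id82) recv 82: ELECTED
Message ID 59 originates at pos 1; dropped at pos 3 in round 2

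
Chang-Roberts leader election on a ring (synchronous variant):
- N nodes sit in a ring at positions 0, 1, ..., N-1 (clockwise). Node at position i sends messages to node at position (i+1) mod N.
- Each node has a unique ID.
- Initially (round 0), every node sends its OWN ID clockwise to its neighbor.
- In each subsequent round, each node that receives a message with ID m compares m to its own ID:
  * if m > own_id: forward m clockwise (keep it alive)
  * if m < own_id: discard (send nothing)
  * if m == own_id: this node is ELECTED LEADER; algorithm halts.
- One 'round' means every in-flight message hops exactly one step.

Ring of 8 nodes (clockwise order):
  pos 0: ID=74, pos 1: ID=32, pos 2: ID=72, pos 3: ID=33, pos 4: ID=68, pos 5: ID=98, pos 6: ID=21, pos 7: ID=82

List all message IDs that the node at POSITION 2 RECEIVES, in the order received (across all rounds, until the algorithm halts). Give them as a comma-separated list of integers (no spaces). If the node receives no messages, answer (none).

Round 1: pos1(id32) recv 74: fwd; pos2(id72) recv 32: drop; pos3(id33) recv 72: fwd; pos4(id68) recv 33: drop; pos5(id98) recv 68: drop; pos6(id21) recv 98: fwd; pos7(id82) recv 21: drop; pos0(id74) recv 82: fwd
Round 2: pos2(id72) recv 74: fwd; pos4(id68) recv 72: fwd; pos7(id82) recv 98: fwd; pos1(id32) recv 82: fwd
Round 3: pos3(id33) recv 74: fwd; pos5(id98) recv 72: drop; pos0(id74) recv 98: fwd; pos2(id72) recv 82: fwd
Round 4: pos4(id68) recv 74: fwd; pos1(id32) recv 98: fwd; pos3(id33) recv 82: fwd
Round 5: pos5(id98) recv 74: drop; pos2(id72) recv 98: fwd; pos4(id68) recv 82: fwd
Round 6: pos3(id33) recv 98: fwd; pos5(id98) recv 82: drop
Round 7: pos4(id68) recv 98: fwd
Round 8: pos5(id98) recv 98: ELECTED

Answer: 32,74,82,98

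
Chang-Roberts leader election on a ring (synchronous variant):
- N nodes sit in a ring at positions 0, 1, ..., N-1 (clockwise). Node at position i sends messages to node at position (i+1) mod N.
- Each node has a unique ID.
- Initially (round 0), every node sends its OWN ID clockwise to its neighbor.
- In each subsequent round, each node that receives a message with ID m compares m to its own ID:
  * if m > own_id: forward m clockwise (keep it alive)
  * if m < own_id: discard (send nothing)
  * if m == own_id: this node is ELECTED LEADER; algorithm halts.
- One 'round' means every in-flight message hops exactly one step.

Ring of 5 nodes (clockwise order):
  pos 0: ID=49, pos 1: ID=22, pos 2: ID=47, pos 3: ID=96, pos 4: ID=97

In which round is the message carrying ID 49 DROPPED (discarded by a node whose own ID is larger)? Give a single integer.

Answer: 3

Derivation:
Round 1: pos1(id22) recv 49: fwd; pos2(id47) recv 22: drop; pos3(id96) recv 47: drop; pos4(id97) recv 96: drop; pos0(id49) recv 97: fwd
Round 2: pos2(id47) recv 49: fwd; pos1(id22) recv 97: fwd
Round 3: pos3(id96) recv 49: drop; pos2(id47) recv 97: fwd
Round 4: pos3(id96) recv 97: fwd
Round 5: pos4(id97) recv 97: ELECTED
Message ID 49 originates at pos 0; dropped at pos 3 in round 3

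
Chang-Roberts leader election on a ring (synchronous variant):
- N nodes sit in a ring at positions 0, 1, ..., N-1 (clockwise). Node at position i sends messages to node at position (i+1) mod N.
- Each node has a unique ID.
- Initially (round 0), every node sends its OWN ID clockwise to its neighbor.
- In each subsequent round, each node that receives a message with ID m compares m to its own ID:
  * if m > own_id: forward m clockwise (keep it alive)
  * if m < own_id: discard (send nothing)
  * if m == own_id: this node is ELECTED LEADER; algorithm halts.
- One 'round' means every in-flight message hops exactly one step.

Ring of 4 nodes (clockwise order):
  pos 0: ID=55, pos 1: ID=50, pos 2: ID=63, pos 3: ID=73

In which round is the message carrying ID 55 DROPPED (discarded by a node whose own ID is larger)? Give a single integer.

Round 1: pos1(id50) recv 55: fwd; pos2(id63) recv 50: drop; pos3(id73) recv 63: drop; pos0(id55) recv 73: fwd
Round 2: pos2(id63) recv 55: drop; pos1(id50) recv 73: fwd
Round 3: pos2(id63) recv 73: fwd
Round 4: pos3(id73) recv 73: ELECTED
Message ID 55 originates at pos 0; dropped at pos 2 in round 2

Answer: 2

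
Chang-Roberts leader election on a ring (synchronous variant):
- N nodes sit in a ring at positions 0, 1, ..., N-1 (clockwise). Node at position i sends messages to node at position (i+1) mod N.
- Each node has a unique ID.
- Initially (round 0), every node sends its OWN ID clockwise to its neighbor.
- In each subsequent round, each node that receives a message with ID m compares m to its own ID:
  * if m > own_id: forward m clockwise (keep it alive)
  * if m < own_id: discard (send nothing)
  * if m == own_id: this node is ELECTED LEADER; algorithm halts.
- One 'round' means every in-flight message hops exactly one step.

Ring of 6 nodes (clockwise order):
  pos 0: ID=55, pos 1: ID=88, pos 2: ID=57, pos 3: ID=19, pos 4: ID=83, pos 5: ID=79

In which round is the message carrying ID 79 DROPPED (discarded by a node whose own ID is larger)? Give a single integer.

Round 1: pos1(id88) recv 55: drop; pos2(id57) recv 88: fwd; pos3(id19) recv 57: fwd; pos4(id83) recv 19: drop; pos5(id79) recv 83: fwd; pos0(id55) recv 79: fwd
Round 2: pos3(id19) recv 88: fwd; pos4(id83) recv 57: drop; pos0(id55) recv 83: fwd; pos1(id88) recv 79: drop
Round 3: pos4(id83) recv 88: fwd; pos1(id88) recv 83: drop
Round 4: pos5(id79) recv 88: fwd
Round 5: pos0(id55) recv 88: fwd
Round 6: pos1(id88) recv 88: ELECTED
Message ID 79 originates at pos 5; dropped at pos 1 in round 2

Answer: 2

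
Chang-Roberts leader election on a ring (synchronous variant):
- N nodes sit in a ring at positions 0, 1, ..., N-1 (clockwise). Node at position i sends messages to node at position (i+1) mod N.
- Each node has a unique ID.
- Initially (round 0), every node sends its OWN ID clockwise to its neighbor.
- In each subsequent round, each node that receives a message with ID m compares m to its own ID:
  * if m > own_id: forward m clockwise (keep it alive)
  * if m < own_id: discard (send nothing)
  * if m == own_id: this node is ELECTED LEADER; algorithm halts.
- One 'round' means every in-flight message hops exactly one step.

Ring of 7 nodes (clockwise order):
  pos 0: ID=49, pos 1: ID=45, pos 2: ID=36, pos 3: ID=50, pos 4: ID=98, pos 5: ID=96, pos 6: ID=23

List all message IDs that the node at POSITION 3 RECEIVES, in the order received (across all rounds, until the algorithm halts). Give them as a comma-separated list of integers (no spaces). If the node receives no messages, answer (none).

Answer: 36,45,49,96,98

Derivation:
Round 1: pos1(id45) recv 49: fwd; pos2(id36) recv 45: fwd; pos3(id50) recv 36: drop; pos4(id98) recv 50: drop; pos5(id96) recv 98: fwd; pos6(id23) recv 96: fwd; pos0(id49) recv 23: drop
Round 2: pos2(id36) recv 49: fwd; pos3(id50) recv 45: drop; pos6(id23) recv 98: fwd; pos0(id49) recv 96: fwd
Round 3: pos3(id50) recv 49: drop; pos0(id49) recv 98: fwd; pos1(id45) recv 96: fwd
Round 4: pos1(id45) recv 98: fwd; pos2(id36) recv 96: fwd
Round 5: pos2(id36) recv 98: fwd; pos3(id50) recv 96: fwd
Round 6: pos3(id50) recv 98: fwd; pos4(id98) recv 96: drop
Round 7: pos4(id98) recv 98: ELECTED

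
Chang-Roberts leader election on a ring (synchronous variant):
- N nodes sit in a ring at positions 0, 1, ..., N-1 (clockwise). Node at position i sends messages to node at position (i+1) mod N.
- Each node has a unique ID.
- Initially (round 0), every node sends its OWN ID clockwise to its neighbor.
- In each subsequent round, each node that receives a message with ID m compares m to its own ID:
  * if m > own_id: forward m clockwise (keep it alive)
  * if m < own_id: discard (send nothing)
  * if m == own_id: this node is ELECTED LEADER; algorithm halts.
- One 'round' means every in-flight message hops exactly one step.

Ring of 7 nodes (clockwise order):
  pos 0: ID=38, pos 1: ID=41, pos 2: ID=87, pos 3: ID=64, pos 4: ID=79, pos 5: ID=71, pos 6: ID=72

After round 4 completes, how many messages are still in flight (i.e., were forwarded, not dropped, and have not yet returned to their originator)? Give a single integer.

Answer: 2

Derivation:
Round 1: pos1(id41) recv 38: drop; pos2(id87) recv 41: drop; pos3(id64) recv 87: fwd; pos4(id79) recv 64: drop; pos5(id71) recv 79: fwd; pos6(id72) recv 71: drop; pos0(id38) recv 72: fwd
Round 2: pos4(id79) recv 87: fwd; pos6(id72) recv 79: fwd; pos1(id41) recv 72: fwd
Round 3: pos5(id71) recv 87: fwd; pos0(id38) recv 79: fwd; pos2(id87) recv 72: drop
Round 4: pos6(id72) recv 87: fwd; pos1(id41) recv 79: fwd
After round 4: 2 messages still in flight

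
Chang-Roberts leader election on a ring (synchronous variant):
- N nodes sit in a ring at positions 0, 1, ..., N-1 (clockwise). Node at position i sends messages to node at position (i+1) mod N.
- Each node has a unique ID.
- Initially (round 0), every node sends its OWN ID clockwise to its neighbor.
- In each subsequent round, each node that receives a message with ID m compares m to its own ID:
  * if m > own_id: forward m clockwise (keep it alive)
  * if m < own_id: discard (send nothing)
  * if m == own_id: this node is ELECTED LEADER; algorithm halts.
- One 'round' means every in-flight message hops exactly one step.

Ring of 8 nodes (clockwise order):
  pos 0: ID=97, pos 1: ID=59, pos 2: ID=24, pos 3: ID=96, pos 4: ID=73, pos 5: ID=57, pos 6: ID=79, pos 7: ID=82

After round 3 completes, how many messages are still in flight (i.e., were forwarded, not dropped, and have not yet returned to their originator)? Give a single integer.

Answer: 2

Derivation:
Round 1: pos1(id59) recv 97: fwd; pos2(id24) recv 59: fwd; pos3(id96) recv 24: drop; pos4(id73) recv 96: fwd; pos5(id57) recv 73: fwd; pos6(id79) recv 57: drop; pos7(id82) recv 79: drop; pos0(id97) recv 82: drop
Round 2: pos2(id24) recv 97: fwd; pos3(id96) recv 59: drop; pos5(id57) recv 96: fwd; pos6(id79) recv 73: drop
Round 3: pos3(id96) recv 97: fwd; pos6(id79) recv 96: fwd
After round 3: 2 messages still in flight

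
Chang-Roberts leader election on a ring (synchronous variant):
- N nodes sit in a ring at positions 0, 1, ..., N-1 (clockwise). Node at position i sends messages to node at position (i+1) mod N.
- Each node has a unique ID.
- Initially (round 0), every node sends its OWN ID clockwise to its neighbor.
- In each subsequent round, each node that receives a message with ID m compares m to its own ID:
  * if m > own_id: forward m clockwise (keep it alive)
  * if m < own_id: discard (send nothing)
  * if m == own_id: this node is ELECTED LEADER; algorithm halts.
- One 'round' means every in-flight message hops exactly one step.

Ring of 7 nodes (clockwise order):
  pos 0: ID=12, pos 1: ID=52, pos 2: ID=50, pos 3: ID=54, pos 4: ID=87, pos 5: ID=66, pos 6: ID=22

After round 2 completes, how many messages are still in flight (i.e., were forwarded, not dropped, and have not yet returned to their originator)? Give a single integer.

Round 1: pos1(id52) recv 12: drop; pos2(id50) recv 52: fwd; pos3(id54) recv 50: drop; pos4(id87) recv 54: drop; pos5(id66) recv 87: fwd; pos6(id22) recv 66: fwd; pos0(id12) recv 22: fwd
Round 2: pos3(id54) recv 52: drop; pos6(id22) recv 87: fwd; pos0(id12) recv 66: fwd; pos1(id52) recv 22: drop
After round 2: 2 messages still in flight

Answer: 2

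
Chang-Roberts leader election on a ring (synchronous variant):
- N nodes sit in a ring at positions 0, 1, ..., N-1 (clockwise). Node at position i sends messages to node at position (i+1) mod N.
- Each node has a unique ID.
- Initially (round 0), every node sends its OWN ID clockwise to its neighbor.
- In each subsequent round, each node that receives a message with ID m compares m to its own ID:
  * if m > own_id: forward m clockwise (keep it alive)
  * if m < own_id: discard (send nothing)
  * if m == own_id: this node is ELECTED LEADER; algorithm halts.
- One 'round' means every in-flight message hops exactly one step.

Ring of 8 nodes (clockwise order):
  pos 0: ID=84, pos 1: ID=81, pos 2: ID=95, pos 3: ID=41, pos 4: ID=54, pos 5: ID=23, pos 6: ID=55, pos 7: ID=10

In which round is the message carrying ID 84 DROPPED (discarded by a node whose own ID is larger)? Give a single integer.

Round 1: pos1(id81) recv 84: fwd; pos2(id95) recv 81: drop; pos3(id41) recv 95: fwd; pos4(id54) recv 41: drop; pos5(id23) recv 54: fwd; pos6(id55) recv 23: drop; pos7(id10) recv 55: fwd; pos0(id84) recv 10: drop
Round 2: pos2(id95) recv 84: drop; pos4(id54) recv 95: fwd; pos6(id55) recv 54: drop; pos0(id84) recv 55: drop
Round 3: pos5(id23) recv 95: fwd
Round 4: pos6(id55) recv 95: fwd
Round 5: pos7(id10) recv 95: fwd
Round 6: pos0(id84) recv 95: fwd
Round 7: pos1(id81) recv 95: fwd
Round 8: pos2(id95) recv 95: ELECTED
Message ID 84 originates at pos 0; dropped at pos 2 in round 2

Answer: 2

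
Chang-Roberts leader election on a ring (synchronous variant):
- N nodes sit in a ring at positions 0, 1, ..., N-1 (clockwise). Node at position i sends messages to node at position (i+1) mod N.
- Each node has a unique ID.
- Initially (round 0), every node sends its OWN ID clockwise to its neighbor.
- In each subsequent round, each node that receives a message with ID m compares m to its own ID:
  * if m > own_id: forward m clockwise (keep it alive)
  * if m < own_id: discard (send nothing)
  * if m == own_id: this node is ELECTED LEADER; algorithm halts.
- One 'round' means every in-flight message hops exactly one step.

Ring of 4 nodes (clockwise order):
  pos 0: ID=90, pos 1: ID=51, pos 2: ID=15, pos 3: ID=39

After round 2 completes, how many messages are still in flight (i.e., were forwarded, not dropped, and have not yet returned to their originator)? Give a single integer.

Answer: 2

Derivation:
Round 1: pos1(id51) recv 90: fwd; pos2(id15) recv 51: fwd; pos3(id39) recv 15: drop; pos0(id90) recv 39: drop
Round 2: pos2(id15) recv 90: fwd; pos3(id39) recv 51: fwd
After round 2: 2 messages still in flight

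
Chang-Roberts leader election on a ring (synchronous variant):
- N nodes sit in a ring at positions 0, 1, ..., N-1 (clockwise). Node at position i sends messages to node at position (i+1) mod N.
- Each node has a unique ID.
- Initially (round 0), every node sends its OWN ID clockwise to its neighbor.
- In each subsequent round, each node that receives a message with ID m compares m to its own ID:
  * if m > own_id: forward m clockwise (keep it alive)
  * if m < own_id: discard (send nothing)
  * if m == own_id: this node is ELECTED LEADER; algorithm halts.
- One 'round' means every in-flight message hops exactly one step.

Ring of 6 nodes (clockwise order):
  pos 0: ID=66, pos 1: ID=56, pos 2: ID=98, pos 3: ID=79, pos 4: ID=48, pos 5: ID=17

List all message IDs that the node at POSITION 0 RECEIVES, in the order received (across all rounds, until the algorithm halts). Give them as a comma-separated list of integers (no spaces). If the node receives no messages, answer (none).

Answer: 17,48,79,98

Derivation:
Round 1: pos1(id56) recv 66: fwd; pos2(id98) recv 56: drop; pos3(id79) recv 98: fwd; pos4(id48) recv 79: fwd; pos5(id17) recv 48: fwd; pos0(id66) recv 17: drop
Round 2: pos2(id98) recv 66: drop; pos4(id48) recv 98: fwd; pos5(id17) recv 79: fwd; pos0(id66) recv 48: drop
Round 3: pos5(id17) recv 98: fwd; pos0(id66) recv 79: fwd
Round 4: pos0(id66) recv 98: fwd; pos1(id56) recv 79: fwd
Round 5: pos1(id56) recv 98: fwd; pos2(id98) recv 79: drop
Round 6: pos2(id98) recv 98: ELECTED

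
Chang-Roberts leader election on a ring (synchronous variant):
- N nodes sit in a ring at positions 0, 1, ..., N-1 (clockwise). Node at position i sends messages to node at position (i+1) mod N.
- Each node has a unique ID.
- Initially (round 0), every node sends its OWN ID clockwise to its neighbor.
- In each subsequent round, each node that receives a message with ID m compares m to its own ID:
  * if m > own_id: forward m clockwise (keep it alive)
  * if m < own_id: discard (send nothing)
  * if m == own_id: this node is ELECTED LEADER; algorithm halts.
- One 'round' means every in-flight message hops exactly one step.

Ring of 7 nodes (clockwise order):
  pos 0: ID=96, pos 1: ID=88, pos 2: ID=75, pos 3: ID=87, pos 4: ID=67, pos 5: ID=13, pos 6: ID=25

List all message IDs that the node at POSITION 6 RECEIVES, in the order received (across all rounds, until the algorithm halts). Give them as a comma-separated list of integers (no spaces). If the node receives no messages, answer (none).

Round 1: pos1(id88) recv 96: fwd; pos2(id75) recv 88: fwd; pos3(id87) recv 75: drop; pos4(id67) recv 87: fwd; pos5(id13) recv 67: fwd; pos6(id25) recv 13: drop; pos0(id96) recv 25: drop
Round 2: pos2(id75) recv 96: fwd; pos3(id87) recv 88: fwd; pos5(id13) recv 87: fwd; pos6(id25) recv 67: fwd
Round 3: pos3(id87) recv 96: fwd; pos4(id67) recv 88: fwd; pos6(id25) recv 87: fwd; pos0(id96) recv 67: drop
Round 4: pos4(id67) recv 96: fwd; pos5(id13) recv 88: fwd; pos0(id96) recv 87: drop
Round 5: pos5(id13) recv 96: fwd; pos6(id25) recv 88: fwd
Round 6: pos6(id25) recv 96: fwd; pos0(id96) recv 88: drop
Round 7: pos0(id96) recv 96: ELECTED

Answer: 13,67,87,88,96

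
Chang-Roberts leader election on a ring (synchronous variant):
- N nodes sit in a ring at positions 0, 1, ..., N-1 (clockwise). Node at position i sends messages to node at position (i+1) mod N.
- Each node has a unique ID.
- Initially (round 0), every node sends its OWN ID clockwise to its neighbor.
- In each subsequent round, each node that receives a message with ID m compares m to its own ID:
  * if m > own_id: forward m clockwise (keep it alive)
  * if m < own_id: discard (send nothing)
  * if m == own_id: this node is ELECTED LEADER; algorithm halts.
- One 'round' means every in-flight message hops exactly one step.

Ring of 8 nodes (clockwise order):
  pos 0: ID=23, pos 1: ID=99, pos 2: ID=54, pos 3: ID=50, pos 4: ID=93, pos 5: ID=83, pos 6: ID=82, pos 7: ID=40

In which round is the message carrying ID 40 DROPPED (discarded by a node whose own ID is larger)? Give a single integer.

Round 1: pos1(id99) recv 23: drop; pos2(id54) recv 99: fwd; pos3(id50) recv 54: fwd; pos4(id93) recv 50: drop; pos5(id83) recv 93: fwd; pos6(id82) recv 83: fwd; pos7(id40) recv 82: fwd; pos0(id23) recv 40: fwd
Round 2: pos3(id50) recv 99: fwd; pos4(id93) recv 54: drop; pos6(id82) recv 93: fwd; pos7(id40) recv 83: fwd; pos0(id23) recv 82: fwd; pos1(id99) recv 40: drop
Round 3: pos4(id93) recv 99: fwd; pos7(id40) recv 93: fwd; pos0(id23) recv 83: fwd; pos1(id99) recv 82: drop
Round 4: pos5(id83) recv 99: fwd; pos0(id23) recv 93: fwd; pos1(id99) recv 83: drop
Round 5: pos6(id82) recv 99: fwd; pos1(id99) recv 93: drop
Round 6: pos7(id40) recv 99: fwd
Round 7: pos0(id23) recv 99: fwd
Round 8: pos1(id99) recv 99: ELECTED
Message ID 40 originates at pos 7; dropped at pos 1 in round 2

Answer: 2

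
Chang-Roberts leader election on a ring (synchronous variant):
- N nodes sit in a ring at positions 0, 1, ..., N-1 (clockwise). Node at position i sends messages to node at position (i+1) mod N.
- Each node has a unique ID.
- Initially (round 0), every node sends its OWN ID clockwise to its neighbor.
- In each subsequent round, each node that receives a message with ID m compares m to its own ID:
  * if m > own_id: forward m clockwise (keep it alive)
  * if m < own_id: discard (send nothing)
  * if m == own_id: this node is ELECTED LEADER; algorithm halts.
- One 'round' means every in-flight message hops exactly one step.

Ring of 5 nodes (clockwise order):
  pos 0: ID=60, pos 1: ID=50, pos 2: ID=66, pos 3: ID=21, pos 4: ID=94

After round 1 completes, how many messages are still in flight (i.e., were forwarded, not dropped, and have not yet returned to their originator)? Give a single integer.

Round 1: pos1(id50) recv 60: fwd; pos2(id66) recv 50: drop; pos3(id21) recv 66: fwd; pos4(id94) recv 21: drop; pos0(id60) recv 94: fwd
After round 1: 3 messages still in flight

Answer: 3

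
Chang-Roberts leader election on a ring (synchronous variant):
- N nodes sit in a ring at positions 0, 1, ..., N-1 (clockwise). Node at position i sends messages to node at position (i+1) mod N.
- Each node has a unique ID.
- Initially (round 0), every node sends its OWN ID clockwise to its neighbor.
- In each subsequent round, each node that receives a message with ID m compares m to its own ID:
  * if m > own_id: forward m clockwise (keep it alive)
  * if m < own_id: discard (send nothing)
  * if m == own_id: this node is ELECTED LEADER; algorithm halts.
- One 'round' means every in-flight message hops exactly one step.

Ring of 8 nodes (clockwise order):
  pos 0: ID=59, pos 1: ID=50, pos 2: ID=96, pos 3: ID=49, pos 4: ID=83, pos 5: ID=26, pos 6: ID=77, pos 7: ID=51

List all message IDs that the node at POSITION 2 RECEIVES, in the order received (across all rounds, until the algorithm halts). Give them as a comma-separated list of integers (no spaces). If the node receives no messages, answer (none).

Round 1: pos1(id50) recv 59: fwd; pos2(id96) recv 50: drop; pos3(id49) recv 96: fwd; pos4(id83) recv 49: drop; pos5(id26) recv 83: fwd; pos6(id77) recv 26: drop; pos7(id51) recv 77: fwd; pos0(id59) recv 51: drop
Round 2: pos2(id96) recv 59: drop; pos4(id83) recv 96: fwd; pos6(id77) recv 83: fwd; pos0(id59) recv 77: fwd
Round 3: pos5(id26) recv 96: fwd; pos7(id51) recv 83: fwd; pos1(id50) recv 77: fwd
Round 4: pos6(id77) recv 96: fwd; pos0(id59) recv 83: fwd; pos2(id96) recv 77: drop
Round 5: pos7(id51) recv 96: fwd; pos1(id50) recv 83: fwd
Round 6: pos0(id59) recv 96: fwd; pos2(id96) recv 83: drop
Round 7: pos1(id50) recv 96: fwd
Round 8: pos2(id96) recv 96: ELECTED

Answer: 50,59,77,83,96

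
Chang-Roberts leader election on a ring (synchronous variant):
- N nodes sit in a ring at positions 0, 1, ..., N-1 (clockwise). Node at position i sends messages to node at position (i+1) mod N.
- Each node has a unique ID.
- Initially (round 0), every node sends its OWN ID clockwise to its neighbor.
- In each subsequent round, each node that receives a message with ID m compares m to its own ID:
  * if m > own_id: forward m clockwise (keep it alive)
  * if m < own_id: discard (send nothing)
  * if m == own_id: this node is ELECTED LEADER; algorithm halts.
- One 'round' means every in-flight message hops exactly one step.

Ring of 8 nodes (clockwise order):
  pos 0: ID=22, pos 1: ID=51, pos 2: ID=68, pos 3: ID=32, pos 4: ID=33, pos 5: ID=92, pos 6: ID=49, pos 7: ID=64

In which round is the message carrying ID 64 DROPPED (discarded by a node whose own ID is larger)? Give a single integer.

Round 1: pos1(id51) recv 22: drop; pos2(id68) recv 51: drop; pos3(id32) recv 68: fwd; pos4(id33) recv 32: drop; pos5(id92) recv 33: drop; pos6(id49) recv 92: fwd; pos7(id64) recv 49: drop; pos0(id22) recv 64: fwd
Round 2: pos4(id33) recv 68: fwd; pos7(id64) recv 92: fwd; pos1(id51) recv 64: fwd
Round 3: pos5(id92) recv 68: drop; pos0(id22) recv 92: fwd; pos2(id68) recv 64: drop
Round 4: pos1(id51) recv 92: fwd
Round 5: pos2(id68) recv 92: fwd
Round 6: pos3(id32) recv 92: fwd
Round 7: pos4(id33) recv 92: fwd
Round 8: pos5(id92) recv 92: ELECTED
Message ID 64 originates at pos 7; dropped at pos 2 in round 3

Answer: 3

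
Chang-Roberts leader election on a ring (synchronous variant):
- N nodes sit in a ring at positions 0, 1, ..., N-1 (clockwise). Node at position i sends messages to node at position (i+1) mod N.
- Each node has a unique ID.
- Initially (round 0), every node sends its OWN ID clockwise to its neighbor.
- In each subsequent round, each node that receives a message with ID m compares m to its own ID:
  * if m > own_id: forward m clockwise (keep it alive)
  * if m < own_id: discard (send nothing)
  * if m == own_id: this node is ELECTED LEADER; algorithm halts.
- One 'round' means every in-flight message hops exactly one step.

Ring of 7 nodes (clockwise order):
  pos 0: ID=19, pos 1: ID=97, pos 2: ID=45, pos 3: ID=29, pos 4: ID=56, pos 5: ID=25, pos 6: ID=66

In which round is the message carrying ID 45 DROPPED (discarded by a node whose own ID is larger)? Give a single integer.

Answer: 2

Derivation:
Round 1: pos1(id97) recv 19: drop; pos2(id45) recv 97: fwd; pos3(id29) recv 45: fwd; pos4(id56) recv 29: drop; pos5(id25) recv 56: fwd; pos6(id66) recv 25: drop; pos0(id19) recv 66: fwd
Round 2: pos3(id29) recv 97: fwd; pos4(id56) recv 45: drop; pos6(id66) recv 56: drop; pos1(id97) recv 66: drop
Round 3: pos4(id56) recv 97: fwd
Round 4: pos5(id25) recv 97: fwd
Round 5: pos6(id66) recv 97: fwd
Round 6: pos0(id19) recv 97: fwd
Round 7: pos1(id97) recv 97: ELECTED
Message ID 45 originates at pos 2; dropped at pos 4 in round 2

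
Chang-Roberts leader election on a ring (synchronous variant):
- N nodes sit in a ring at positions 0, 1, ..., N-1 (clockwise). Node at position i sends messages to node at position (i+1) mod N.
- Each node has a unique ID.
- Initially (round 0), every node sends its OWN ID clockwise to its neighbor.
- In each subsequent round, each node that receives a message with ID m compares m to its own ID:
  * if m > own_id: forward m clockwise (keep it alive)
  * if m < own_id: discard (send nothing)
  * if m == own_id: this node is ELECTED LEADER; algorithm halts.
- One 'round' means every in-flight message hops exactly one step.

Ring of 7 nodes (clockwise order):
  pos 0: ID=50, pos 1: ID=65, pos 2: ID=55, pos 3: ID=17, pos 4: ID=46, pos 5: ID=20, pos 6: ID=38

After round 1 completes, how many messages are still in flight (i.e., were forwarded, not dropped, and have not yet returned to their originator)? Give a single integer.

Round 1: pos1(id65) recv 50: drop; pos2(id55) recv 65: fwd; pos3(id17) recv 55: fwd; pos4(id46) recv 17: drop; pos5(id20) recv 46: fwd; pos6(id38) recv 20: drop; pos0(id50) recv 38: drop
After round 1: 3 messages still in flight

Answer: 3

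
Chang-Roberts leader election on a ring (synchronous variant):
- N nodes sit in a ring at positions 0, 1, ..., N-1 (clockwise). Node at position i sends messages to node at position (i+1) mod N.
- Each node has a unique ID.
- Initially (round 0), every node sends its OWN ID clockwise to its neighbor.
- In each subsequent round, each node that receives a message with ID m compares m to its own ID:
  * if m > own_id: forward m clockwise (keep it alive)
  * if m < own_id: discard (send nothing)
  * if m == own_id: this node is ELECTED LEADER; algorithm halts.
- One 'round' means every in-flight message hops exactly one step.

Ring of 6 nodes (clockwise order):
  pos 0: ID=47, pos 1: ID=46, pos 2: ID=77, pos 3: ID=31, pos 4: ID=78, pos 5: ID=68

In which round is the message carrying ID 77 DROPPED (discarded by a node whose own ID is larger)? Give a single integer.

Answer: 2

Derivation:
Round 1: pos1(id46) recv 47: fwd; pos2(id77) recv 46: drop; pos3(id31) recv 77: fwd; pos4(id78) recv 31: drop; pos5(id68) recv 78: fwd; pos0(id47) recv 68: fwd
Round 2: pos2(id77) recv 47: drop; pos4(id78) recv 77: drop; pos0(id47) recv 78: fwd; pos1(id46) recv 68: fwd
Round 3: pos1(id46) recv 78: fwd; pos2(id77) recv 68: drop
Round 4: pos2(id77) recv 78: fwd
Round 5: pos3(id31) recv 78: fwd
Round 6: pos4(id78) recv 78: ELECTED
Message ID 77 originates at pos 2; dropped at pos 4 in round 2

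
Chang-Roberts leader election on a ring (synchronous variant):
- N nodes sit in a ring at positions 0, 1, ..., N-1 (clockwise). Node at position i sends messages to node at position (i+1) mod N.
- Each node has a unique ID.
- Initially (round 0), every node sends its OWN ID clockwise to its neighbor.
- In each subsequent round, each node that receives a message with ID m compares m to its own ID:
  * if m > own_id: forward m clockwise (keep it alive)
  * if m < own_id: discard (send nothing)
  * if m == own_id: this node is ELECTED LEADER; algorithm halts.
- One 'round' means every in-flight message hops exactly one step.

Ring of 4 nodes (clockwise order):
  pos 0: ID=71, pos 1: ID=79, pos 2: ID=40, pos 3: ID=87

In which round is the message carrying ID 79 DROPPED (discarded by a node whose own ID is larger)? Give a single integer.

Answer: 2

Derivation:
Round 1: pos1(id79) recv 71: drop; pos2(id40) recv 79: fwd; pos3(id87) recv 40: drop; pos0(id71) recv 87: fwd
Round 2: pos3(id87) recv 79: drop; pos1(id79) recv 87: fwd
Round 3: pos2(id40) recv 87: fwd
Round 4: pos3(id87) recv 87: ELECTED
Message ID 79 originates at pos 1; dropped at pos 3 in round 2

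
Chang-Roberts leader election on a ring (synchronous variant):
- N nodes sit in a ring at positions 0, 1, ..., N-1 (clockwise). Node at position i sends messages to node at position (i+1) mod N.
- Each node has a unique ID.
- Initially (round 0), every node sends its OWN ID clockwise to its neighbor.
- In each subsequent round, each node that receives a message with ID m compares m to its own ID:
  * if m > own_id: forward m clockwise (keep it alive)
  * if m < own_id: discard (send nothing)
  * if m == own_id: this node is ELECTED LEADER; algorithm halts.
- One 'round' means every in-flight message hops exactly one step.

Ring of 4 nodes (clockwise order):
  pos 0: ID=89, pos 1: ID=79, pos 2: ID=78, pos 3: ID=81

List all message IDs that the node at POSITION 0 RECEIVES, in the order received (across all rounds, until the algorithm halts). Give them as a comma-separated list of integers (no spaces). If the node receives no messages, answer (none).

Answer: 81,89

Derivation:
Round 1: pos1(id79) recv 89: fwd; pos2(id78) recv 79: fwd; pos3(id81) recv 78: drop; pos0(id89) recv 81: drop
Round 2: pos2(id78) recv 89: fwd; pos3(id81) recv 79: drop
Round 3: pos3(id81) recv 89: fwd
Round 4: pos0(id89) recv 89: ELECTED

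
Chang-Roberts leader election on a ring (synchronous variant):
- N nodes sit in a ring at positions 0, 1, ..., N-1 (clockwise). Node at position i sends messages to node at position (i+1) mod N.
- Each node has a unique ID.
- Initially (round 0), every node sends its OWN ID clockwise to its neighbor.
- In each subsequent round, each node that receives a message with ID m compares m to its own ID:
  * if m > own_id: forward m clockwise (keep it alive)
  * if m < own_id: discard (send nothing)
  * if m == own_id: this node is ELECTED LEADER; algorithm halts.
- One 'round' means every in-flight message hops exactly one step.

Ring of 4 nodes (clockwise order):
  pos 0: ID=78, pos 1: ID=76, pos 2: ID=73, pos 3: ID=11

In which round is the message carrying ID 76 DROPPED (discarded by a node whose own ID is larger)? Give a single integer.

Round 1: pos1(id76) recv 78: fwd; pos2(id73) recv 76: fwd; pos3(id11) recv 73: fwd; pos0(id78) recv 11: drop
Round 2: pos2(id73) recv 78: fwd; pos3(id11) recv 76: fwd; pos0(id78) recv 73: drop
Round 3: pos3(id11) recv 78: fwd; pos0(id78) recv 76: drop
Round 4: pos0(id78) recv 78: ELECTED
Message ID 76 originates at pos 1; dropped at pos 0 in round 3

Answer: 3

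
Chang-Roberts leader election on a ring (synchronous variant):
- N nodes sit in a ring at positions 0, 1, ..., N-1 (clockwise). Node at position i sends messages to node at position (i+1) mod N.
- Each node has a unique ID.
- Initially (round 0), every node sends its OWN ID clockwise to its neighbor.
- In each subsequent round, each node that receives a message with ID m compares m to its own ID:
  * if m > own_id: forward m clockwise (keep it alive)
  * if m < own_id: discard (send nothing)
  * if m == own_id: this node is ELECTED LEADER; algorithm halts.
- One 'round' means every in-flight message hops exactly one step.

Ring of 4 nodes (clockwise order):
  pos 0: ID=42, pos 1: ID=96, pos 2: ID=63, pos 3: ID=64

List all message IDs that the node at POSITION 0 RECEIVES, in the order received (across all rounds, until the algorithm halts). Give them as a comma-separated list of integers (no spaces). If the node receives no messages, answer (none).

Answer: 64,96

Derivation:
Round 1: pos1(id96) recv 42: drop; pos2(id63) recv 96: fwd; pos3(id64) recv 63: drop; pos0(id42) recv 64: fwd
Round 2: pos3(id64) recv 96: fwd; pos1(id96) recv 64: drop
Round 3: pos0(id42) recv 96: fwd
Round 4: pos1(id96) recv 96: ELECTED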